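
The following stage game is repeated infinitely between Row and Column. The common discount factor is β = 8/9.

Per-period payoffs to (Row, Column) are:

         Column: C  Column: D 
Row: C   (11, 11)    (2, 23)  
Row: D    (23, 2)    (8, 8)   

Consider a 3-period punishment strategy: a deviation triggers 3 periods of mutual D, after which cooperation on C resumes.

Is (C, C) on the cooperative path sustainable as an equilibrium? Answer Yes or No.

No

Comparing payoff streams over the 4 periods until play realigns: cooperate → 11(1+β+…+β^3); deviate → 23 + 8(β+…+β^3).
Cooperation is sustained iff (11−8)(β+…+β^3) ≥ 23−11.
β+…+β^3 = 8/9·(1−(8/9)^3)/(1−8/9) = 2.3813, and (23−11)/(11−8) = 4.0000.
2.3813 < 4.0000, so cooperation is not sustainable.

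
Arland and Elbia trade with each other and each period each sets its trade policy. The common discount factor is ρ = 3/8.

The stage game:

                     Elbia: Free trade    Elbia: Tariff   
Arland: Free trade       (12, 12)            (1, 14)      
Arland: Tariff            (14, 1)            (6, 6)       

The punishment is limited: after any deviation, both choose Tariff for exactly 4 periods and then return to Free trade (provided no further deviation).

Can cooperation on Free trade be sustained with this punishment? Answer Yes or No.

IC: ρ+…+ρ^4 ≥ (14−12)/(12−6) = 1/3.
At ρ = 3/8: partial sum = 0.5881 ≥ 0.3333. Cooperation sustainable.

Yes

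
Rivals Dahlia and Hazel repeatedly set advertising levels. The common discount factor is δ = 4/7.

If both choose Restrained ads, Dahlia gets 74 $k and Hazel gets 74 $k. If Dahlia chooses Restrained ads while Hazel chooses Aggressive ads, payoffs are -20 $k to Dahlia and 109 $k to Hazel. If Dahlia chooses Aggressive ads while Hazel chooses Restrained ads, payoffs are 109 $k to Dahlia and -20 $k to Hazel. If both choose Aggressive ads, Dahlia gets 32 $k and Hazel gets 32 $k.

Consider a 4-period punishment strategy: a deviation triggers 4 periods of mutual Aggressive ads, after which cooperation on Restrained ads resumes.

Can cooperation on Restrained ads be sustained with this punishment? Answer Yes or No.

Yes

Comparing payoff streams over the 5 periods until play realigns: cooperate → 74(1+δ+…+δ^4); deviate → 109 + 32(δ+…+δ^4).
Cooperation is sustained iff (74−32)(δ+…+δ^4) ≥ 109−74.
δ+…+δ^4 = 4/7·(1−(4/7)^4)/(1−4/7) = 1.1912, and (109−74)/(74−32) = 0.8333.
1.1912 ≥ 0.8333, so cooperation is sustainable.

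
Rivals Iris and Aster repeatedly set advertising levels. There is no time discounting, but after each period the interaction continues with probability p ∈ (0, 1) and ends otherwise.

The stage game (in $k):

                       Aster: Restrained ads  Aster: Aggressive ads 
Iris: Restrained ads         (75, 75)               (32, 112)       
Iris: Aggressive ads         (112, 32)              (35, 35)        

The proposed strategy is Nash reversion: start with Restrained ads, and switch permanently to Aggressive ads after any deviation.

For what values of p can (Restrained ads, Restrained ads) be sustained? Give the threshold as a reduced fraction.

Expected cooperation value is 75 + p·75 + p²·75 + … = 75/(1−p); deviation gives 112 + p·35/(1−p).
75 ≥ 112(1−p) + 35p ⇒ 77p ≥ 37 ⇒ p ≥ 37/77.

37/77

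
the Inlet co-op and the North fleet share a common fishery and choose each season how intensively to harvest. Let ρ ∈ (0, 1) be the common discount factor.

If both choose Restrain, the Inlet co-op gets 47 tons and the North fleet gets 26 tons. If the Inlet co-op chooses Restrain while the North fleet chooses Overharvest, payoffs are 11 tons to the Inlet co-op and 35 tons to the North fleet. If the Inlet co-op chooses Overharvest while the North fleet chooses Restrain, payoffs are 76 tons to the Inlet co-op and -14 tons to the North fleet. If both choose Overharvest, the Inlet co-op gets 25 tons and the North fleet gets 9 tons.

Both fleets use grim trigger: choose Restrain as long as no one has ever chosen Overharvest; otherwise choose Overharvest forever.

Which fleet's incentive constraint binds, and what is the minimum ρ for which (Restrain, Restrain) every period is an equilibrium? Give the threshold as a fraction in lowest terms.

the Inlet co-op: cooperation gives 47 each period; deviation gives 76 once then 25 forever.
  47/(1−ρ) ≥ 76 + 25ρ/(1−ρ) ⇒ ρ ≥ 29/51.
the North fleet: cooperation gives 26 each period; deviation gives 35 once then 9 forever.
  ρ ≥ 9/26.
Both must hold, so the binding constraint is the Inlet co-op's: ρ ≥ 29/51.

the Inlet co-op; ρ ≥ 29/51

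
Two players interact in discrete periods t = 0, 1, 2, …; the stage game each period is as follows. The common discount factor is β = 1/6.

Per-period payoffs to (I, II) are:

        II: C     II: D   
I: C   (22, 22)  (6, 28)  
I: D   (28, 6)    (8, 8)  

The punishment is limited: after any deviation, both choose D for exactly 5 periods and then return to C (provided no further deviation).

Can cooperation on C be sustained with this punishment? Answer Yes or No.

A one-shot deviation gives 28 now, then 8 for 5 periods, then back to 22.
Gain from deviating: (28−22) today; loss: (22−8) in each of the next 5 periods.
No-deviation condition: (22−8)(β+…+β^5) ≥ 28−22, i.e. β+…+β^5 ≥ 3/7.
At β = 1/6: β+…+β^5 = 0.2000 < 0.4286.
So cooperation is not sustainable.

No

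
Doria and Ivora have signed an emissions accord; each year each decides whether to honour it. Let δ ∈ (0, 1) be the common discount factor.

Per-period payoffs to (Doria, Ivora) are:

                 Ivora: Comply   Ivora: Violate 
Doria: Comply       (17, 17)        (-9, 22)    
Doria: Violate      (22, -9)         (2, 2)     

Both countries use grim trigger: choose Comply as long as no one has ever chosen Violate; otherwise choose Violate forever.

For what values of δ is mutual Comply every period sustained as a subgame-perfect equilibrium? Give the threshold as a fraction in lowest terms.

17/(1−δ) ≥ 22 + 2δ/(1−δ)
17 ≥ 22 − 20δ
δ ≥ 5/20 = 1/4.

1/4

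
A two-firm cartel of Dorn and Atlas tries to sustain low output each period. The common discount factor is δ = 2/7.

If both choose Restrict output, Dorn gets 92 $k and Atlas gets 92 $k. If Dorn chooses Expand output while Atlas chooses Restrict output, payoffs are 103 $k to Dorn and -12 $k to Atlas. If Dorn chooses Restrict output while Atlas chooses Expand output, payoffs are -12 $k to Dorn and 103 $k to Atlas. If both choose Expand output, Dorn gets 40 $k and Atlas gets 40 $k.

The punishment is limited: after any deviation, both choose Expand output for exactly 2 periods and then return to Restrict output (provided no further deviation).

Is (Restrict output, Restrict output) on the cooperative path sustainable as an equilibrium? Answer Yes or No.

Yes

A one-shot deviation gives 103 now, then 40 for 2 periods, then back to 92.
Gain from deviating: (103−92) today; loss: (92−40) in each of the next 2 periods.
No-deviation condition: (92−40)(δ+…+δ^2) ≥ 103−92, i.e. δ+…+δ^2 ≥ 11/52.
At δ = 2/7: δ+…+δ^2 = 0.3673 ≥ 0.2115.
So cooperation is sustainable.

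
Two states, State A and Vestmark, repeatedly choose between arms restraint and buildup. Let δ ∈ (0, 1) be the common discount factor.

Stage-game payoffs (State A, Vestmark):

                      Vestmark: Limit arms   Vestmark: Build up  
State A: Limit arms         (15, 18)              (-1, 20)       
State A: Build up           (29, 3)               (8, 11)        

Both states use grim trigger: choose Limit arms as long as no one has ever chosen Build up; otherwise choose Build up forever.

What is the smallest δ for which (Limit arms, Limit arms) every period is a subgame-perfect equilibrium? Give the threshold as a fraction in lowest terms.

For State A: deviation gain 29−15 = 14, per-period punishment loss 15−8 = 7. IC gives δ ≥ 14/21 = 2/3.
For Vestmark: gain 2, loss 7 per period, so δ ≥ 2/9.
The tighter constraint is State A's, so cooperation needs δ ≥ 2/3.

2/3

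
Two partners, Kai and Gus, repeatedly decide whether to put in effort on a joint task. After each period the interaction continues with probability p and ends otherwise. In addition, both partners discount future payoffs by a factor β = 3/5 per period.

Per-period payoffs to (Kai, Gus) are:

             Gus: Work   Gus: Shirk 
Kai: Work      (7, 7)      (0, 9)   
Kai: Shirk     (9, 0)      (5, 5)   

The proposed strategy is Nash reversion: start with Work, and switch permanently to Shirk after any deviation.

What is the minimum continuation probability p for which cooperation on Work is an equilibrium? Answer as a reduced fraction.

5/6

Expected continuation weight on next period's payoff is β·p = 3/5·p, which plays the role of the discount factor.
Cooperation requires 3/5·p ≥ (9−7)/(9−5) = 1/2, hence p ≥ 5/6.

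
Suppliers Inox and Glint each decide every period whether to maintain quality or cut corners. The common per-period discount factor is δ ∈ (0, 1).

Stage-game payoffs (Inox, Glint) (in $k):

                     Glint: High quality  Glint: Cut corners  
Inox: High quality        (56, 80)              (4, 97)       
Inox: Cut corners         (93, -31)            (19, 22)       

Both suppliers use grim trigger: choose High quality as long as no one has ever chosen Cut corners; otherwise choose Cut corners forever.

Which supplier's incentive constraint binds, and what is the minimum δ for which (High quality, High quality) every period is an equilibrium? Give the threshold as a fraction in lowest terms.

Inox; δ ≥ 1/2

Inox's threshold: (93−56)/(93−19) = 1/2.
Glint's threshold: (97−80)/(97−22) = 17/75.
1/2 > 17/75, so Inox binds and δ* = 1/2.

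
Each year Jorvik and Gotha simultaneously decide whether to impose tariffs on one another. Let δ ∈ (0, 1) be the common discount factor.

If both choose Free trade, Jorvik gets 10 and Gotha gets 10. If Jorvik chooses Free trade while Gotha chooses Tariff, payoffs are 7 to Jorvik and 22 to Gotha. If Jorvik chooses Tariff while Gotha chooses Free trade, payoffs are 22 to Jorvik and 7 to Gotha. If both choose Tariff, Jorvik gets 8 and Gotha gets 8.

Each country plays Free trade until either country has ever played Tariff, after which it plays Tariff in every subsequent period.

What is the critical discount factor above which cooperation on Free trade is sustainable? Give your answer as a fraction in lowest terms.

6/7

Cooperation forever yields 10 each period: 10/(1−δ).
Deviating yields 22 once, then 8 forever: 22 + 8δ/(1−δ).
No profitable deviation requires 10/(1−δ) ≥ 22 + 8δ/(1−δ).
Multiplying by (1−δ): 10 ≥ 22(1−δ) + 8δ = 22 − 14δ.
So 14δ ≥ 12, i.e. δ ≥ 12/14 = 6/7.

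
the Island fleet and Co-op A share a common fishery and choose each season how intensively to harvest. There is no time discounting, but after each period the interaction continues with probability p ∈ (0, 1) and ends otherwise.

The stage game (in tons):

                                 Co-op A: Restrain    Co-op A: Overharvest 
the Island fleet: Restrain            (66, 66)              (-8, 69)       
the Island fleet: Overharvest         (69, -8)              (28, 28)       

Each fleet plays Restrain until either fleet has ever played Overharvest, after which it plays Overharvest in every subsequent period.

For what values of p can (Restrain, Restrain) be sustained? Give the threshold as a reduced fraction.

With no time discounting, the continuation probability p plays the role of the discount factor.
Grim-trigger IC: 66/(1−p) ≥ 69 + 28p/(1−p) ⇒ p ≥ (69−66)/(69−28) = 3/41.

3/41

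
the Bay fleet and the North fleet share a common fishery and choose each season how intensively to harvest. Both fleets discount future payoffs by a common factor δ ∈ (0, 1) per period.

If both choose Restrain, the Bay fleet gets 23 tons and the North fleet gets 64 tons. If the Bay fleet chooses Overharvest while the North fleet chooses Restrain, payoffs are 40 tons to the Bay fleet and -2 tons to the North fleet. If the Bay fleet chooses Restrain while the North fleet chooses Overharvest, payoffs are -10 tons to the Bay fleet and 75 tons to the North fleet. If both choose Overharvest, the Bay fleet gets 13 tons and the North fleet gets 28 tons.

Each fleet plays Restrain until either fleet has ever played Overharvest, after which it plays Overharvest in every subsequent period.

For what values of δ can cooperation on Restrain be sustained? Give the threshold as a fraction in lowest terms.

17/27

the Bay fleet: cooperation gives 23 each period; deviation gives 40 once then 13 forever.
  23/(1−δ) ≥ 40 + 13δ/(1−δ) ⇒ δ ≥ 17/27.
the North fleet: cooperation gives 64 each period; deviation gives 75 once then 28 forever.
  δ ≥ 11/47.
Both must hold, so the binding constraint is the Bay fleet's: δ ≥ 17/27.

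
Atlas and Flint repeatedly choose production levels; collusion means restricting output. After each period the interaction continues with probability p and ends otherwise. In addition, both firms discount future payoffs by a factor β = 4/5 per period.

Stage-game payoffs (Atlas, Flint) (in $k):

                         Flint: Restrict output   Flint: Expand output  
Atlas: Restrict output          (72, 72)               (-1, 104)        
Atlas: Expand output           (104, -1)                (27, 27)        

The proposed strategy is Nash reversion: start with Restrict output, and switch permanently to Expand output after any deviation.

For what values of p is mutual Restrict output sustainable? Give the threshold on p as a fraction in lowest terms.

Expected continuation weight on next period's payoff is β·p = 4/5·p, which plays the role of the discount factor.
Cooperation requires 4/5·p ≥ (104−72)/(104−27) = 32/77, hence p ≥ 40/77.

40/77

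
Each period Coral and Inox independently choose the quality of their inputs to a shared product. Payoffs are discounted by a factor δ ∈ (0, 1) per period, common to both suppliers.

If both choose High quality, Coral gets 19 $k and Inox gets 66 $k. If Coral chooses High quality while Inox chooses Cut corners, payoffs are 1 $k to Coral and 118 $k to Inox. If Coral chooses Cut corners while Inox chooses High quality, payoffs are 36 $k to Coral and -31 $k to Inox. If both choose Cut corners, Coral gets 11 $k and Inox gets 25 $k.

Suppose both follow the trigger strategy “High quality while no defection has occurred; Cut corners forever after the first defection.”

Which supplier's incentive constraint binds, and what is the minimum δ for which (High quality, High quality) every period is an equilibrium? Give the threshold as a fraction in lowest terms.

Coral's threshold: (36−19)/(36−11) = 17/25.
Inox's threshold: (118−66)/(118−25) = 52/93.
17/25 > 52/93, so Coral binds and δ* = 17/25.

Coral; δ ≥ 17/25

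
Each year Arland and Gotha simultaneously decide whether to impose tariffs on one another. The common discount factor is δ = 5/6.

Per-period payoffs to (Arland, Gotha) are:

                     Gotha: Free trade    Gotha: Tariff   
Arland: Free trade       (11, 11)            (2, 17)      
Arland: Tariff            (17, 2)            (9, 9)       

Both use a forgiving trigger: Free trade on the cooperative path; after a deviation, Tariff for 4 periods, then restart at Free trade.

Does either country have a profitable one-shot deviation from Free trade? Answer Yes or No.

Yes

A one-shot deviation gives 17 now, then 9 for 4 periods, then back to 11.
Gain from deviating: (17−11) today; loss: (11−9) in each of the next 4 periods.
No-deviation condition: (11−9)(δ+…+δ^4) ≥ 17−11, i.e. δ+…+δ^4 ≥ 3.
At δ = 5/6: δ+…+δ^4 = 2.5887 < 3.0000.
So cooperation is not sustainable.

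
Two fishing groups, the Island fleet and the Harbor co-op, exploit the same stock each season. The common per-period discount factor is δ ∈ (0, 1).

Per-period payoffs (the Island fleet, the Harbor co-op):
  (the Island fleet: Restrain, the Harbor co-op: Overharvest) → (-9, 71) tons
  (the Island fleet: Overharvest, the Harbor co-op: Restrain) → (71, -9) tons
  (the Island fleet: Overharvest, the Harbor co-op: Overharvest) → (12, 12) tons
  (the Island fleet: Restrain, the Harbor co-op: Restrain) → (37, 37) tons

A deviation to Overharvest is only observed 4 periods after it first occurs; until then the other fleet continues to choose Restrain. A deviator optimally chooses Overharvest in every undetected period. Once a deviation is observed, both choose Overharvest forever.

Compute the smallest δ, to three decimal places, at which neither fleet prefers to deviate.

A deviator earns 71 for 4 periods, then 12 forever; cooperating earns 37 forever. Multiplying the IC by (1−δ):
37 ≥ 71(1−δ^4) + 12δ^4, so 59·δ^4 ≥ 34 and δ^4 ≥ 34/59.
δ ≥ (34/59)^(1/4) ≈ 0.871.

0.871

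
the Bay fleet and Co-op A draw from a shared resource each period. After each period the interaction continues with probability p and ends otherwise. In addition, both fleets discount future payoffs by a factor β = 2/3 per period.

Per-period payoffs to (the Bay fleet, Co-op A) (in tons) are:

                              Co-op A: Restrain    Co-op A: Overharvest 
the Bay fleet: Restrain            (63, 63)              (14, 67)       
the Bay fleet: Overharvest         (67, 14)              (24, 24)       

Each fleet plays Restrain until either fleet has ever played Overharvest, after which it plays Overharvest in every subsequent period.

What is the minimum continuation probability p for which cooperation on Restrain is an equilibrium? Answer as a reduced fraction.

6/43

Expected continuation weight on next period's payoff is β·p = 2/3·p, which plays the role of the discount factor.
Cooperation requires 2/3·p ≥ (67−63)/(67−24) = 4/43, hence p ≥ 6/43.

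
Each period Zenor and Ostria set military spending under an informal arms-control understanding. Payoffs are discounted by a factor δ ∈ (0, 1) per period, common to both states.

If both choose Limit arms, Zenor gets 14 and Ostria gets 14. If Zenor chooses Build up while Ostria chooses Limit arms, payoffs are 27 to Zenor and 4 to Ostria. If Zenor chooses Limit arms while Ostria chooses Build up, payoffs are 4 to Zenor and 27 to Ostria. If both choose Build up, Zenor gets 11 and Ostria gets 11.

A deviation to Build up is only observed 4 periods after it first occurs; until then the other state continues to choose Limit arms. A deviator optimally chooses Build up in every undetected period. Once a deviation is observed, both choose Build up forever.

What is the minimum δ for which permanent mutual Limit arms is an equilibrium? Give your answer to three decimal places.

Deviating for the 4 undetected periods gains 27−14 = 13 per period over cooperation, then loses 14−11 = 3 per period forever once punishment starts.
Gain: 13(1 + δ + … + δ^3); loss: 3·δ^4/(1−δ).
No profitable deviation ⇔ 13(1−δ^4) ≤ 3·δ^4, i.e. δ^4 ≥ 13/(13+3) = 13/16.
Hence δ ≥ (13/16)^(1/4) ≈ 0.949.

0.949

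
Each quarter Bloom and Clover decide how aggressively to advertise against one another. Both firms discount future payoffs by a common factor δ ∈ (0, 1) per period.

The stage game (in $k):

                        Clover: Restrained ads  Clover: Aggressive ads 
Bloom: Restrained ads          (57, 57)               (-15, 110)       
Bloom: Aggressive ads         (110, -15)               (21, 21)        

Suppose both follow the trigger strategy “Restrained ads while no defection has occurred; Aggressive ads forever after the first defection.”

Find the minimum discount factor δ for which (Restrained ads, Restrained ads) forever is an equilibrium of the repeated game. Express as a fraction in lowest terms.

53/89

Cooperation forever yields 57 each period: 57/(1−δ).
Deviating yields 110 once, then 21 forever: 110 + 21δ/(1−δ).
No profitable deviation requires 57/(1−δ) ≥ 110 + 21δ/(1−δ).
Multiplying by (1−δ): 57 ≥ 110(1−δ) + 21δ = 110 − 89δ.
So 89δ ≥ 53, i.e. δ ≥ 53/89.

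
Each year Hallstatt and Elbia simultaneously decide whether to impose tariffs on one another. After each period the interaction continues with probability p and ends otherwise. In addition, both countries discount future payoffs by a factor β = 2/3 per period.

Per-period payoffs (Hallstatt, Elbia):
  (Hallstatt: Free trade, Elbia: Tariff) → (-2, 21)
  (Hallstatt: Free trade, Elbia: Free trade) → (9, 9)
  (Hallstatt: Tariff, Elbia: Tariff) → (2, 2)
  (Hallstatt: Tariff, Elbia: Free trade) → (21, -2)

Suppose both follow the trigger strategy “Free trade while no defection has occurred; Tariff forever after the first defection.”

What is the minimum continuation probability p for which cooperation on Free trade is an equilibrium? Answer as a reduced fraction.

Expected continuation weight on next period's payoff is β·p = 2/3·p, which plays the role of the discount factor.
Cooperation requires 2/3·p ≥ (21−9)/(21−2) = 12/19, hence p ≥ 18/19.

18/19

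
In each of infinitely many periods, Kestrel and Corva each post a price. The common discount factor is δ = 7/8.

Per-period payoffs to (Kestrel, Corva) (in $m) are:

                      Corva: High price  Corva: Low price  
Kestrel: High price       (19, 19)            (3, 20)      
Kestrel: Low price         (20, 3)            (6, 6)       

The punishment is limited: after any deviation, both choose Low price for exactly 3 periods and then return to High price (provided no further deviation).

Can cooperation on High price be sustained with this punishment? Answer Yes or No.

A one-shot deviation gives 20 now, then 6 for 3 periods, then back to 19.
Gain from deviating: (20−19) today; loss: (19−6) in each of the next 3 periods.
No-deviation condition: (19−6)(δ+…+δ^3) ≥ 20−19, i.e. δ+…+δ^3 ≥ 1/13.
At δ = 7/8: δ+…+δ^3 = 2.3105 ≥ 0.0769.
So cooperation is sustainable.

Yes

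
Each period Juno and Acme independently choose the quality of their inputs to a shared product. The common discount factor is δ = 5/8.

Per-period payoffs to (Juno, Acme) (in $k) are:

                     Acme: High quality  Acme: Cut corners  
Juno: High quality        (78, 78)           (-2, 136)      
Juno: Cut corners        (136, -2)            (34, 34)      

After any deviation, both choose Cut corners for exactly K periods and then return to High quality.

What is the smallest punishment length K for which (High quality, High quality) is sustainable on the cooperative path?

4

IC: δ(1−δ^K)/(1−δ) ≥ (136−78)/(78−34) = 29/22.
With δ = 5/8: need 1 − δ^K ≥ 29/22·(1−5/8)/(5/8), i.e. δ^K ≤ 0.2091.
Since (5/8)^3 = 0.2441 and (5/8)^4 = 0.1526, the smallest such K is 4.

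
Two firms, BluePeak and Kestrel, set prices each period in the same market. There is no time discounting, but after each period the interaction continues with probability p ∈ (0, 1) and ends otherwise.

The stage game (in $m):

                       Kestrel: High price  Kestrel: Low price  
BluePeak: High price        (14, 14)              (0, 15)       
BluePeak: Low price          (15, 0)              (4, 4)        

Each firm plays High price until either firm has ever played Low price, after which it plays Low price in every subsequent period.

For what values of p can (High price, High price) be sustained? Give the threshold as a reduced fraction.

1/11

Expected cooperation value is 14 + p·14 + p²·14 + … = 14/(1−p); deviation gives 15 + p·4/(1−p).
14 ≥ 15(1−p) + 4p ⇒ 11p ≥ 1 ⇒ p ≥ 1/11.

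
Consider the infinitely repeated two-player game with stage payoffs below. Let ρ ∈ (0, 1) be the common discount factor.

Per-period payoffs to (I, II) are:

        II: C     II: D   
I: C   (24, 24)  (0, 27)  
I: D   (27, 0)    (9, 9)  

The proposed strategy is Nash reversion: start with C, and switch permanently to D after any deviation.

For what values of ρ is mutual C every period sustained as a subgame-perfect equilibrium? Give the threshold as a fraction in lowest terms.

1/6

One-period gain from deviating is 27 − 24 = 3. The loss is 24 − 9 = 15 in every subsequent period, with present value 15·ρ/(1−ρ).
Deviation is unprofitable when 15·ρ/(1−ρ) ≥ 3, i.e. ρ/(1−ρ) ≥ 1/5.
Equivalently ρ ≥ 3/(3+15) = 1/6.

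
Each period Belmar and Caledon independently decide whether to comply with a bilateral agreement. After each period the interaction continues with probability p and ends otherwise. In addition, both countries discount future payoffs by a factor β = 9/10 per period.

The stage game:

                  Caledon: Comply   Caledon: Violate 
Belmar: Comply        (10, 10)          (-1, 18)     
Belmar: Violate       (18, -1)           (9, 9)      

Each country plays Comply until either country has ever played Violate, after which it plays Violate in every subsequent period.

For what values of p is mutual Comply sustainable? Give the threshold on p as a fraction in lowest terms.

80/81

With continuation probability p and discount β, the effective per-period discount factor is βp.
Grim-trigger IC: βp ≥ (18−10)/(18−9) = 8/9.
So p ≥ (8/9)/(9/10) = 80/81.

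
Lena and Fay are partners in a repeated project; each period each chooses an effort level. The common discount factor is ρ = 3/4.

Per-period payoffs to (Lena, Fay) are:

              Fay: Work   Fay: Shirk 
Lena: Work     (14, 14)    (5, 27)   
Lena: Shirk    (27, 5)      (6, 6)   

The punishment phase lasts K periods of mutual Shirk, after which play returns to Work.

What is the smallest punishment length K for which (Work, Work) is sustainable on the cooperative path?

No profitable deviation requires (14−6)(ρ+…+ρ^K) ≥ 27−14, i.e. ρ+…+ρ^K ≥ 13/8 ≈ 1.6250.
With ρ = 3/4, the partial sums are K=1: 0.7500, K=2: 1.3125, K=3: 1.7344.
K = 3 is the first length at which the sum reaches 1.6250.

3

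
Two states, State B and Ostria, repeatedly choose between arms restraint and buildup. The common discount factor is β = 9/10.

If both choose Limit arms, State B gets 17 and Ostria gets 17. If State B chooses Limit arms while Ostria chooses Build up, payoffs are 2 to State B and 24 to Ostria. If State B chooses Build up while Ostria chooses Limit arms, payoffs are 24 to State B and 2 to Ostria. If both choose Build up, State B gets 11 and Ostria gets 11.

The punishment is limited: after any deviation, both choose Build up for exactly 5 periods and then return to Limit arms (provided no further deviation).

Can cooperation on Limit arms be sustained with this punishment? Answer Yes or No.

Comparing payoff streams over the 6 periods until play realigns: cooperate → 17(1+β+…+β^5); deviate → 24 + 11(β+…+β^5).
Cooperation is sustained iff (17−11)(β+…+β^5) ≥ 24−17.
β+…+β^5 = 9/10·(1−(9/10)^5)/(1−9/10) = 3.6856, and (24−17)/(17−11) = 1.1667.
3.6856 ≥ 1.1667, so cooperation is sustainable.

Yes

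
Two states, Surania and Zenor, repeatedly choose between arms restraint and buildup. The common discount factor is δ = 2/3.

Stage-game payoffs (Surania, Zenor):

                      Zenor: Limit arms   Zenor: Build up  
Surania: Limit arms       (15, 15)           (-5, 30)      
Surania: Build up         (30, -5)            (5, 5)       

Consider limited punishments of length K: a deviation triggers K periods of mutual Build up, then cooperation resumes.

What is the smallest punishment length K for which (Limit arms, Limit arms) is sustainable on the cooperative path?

4

No profitable deviation requires (15−5)(δ+…+δ^K) ≥ 30−15, i.e. δ+…+δ^K ≥ 3/2 ≈ 1.5000.
With δ = 2/3, the partial sums are K=1: 0.6667, K=2: 1.1111, K=3: 1.4074, K=4: 1.6049.
K = 4 is the first length at which the sum reaches 1.5000.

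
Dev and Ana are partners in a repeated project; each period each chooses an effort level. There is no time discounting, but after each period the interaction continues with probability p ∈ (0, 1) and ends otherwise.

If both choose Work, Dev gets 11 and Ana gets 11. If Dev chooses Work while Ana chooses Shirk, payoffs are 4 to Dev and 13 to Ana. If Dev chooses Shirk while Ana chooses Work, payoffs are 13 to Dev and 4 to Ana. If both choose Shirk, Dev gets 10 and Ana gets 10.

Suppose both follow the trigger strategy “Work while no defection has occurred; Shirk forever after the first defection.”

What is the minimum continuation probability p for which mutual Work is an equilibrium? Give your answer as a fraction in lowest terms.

Expected cooperation value is 11 + p·11 + p²·11 + … = 11/(1−p); deviation gives 13 + p·10/(1−p).
11 ≥ 13(1−p) + 10p ⇒ 3p ≥ 2 ⇒ p ≥ 2/3.

2/3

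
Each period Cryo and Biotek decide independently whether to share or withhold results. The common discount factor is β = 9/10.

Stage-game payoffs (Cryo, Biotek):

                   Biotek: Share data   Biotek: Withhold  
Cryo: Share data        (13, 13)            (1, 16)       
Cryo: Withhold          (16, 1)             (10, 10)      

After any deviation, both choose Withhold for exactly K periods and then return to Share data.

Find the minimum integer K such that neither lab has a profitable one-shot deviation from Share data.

2

Need Σ_{k=1}^{K} β^k ≥ (16−13)/(13−10) = 1.0000 at β = 9/10.
At K = 1 the sum is 0.9000 < 1.0000; at K = 2 it is 1.7100 ≥ 1.0000.
So the minimum punishment length is K = 2.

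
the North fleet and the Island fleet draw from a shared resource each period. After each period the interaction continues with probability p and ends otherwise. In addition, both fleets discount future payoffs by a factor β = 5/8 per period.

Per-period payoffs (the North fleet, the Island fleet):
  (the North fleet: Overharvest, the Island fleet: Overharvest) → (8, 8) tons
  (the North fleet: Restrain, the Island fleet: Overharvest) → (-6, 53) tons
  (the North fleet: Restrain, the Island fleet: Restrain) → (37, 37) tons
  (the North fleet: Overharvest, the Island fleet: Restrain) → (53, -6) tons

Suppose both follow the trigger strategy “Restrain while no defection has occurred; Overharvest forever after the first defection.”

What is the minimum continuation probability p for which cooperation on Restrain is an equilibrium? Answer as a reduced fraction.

128/225

With continuation probability p and discount β, the effective per-period discount factor is βp.
Grim-trigger IC: βp ≥ (53−37)/(53−8) = 16/45.
So p ≥ (16/45)/(5/8) = 128/225.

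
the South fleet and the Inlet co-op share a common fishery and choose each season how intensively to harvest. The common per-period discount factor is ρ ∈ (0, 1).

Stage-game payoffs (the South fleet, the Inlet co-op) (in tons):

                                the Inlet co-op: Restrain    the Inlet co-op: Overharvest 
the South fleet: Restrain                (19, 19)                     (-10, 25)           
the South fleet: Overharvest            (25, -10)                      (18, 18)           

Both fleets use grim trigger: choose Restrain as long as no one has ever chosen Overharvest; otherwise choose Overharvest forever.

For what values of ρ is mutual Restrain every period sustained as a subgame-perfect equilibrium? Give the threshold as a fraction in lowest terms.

6/7

One-period gain from deviating is 25 − 19 = 6. The loss is 19 − 18 = 1 in every subsequent period, with present value 1·ρ/(1−ρ).
Deviation is unprofitable when 1·ρ/(1−ρ) ≥ 6, i.e. ρ/(1−ρ) ≥ 6.
Equivalently ρ ≥ 6/(6+1) = 6/7.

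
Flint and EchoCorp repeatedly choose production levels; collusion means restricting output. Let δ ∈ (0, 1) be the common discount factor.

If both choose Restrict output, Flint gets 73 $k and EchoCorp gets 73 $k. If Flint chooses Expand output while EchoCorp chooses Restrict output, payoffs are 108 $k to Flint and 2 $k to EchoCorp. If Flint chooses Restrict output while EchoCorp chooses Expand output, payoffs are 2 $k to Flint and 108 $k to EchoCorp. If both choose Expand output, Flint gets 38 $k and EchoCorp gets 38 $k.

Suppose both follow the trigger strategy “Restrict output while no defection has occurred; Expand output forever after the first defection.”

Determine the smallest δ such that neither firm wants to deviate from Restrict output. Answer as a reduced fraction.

1/2

One-period gain from deviating is 108 − 73 = 35. The loss is 73 − 38 = 35 in every subsequent period, with present value 35·δ/(1−δ).
Deviation is unprofitable when 35·δ/(1−δ) ≥ 35, i.e. δ/(1−δ) ≥ 1.
Equivalently δ ≥ 35/(35+35) = 1/2.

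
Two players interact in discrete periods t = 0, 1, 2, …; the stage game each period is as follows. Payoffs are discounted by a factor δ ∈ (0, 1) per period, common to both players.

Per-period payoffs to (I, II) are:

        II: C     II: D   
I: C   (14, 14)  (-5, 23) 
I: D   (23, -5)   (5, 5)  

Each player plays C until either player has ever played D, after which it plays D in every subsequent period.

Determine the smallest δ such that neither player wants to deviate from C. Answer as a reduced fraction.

Under grim trigger the critical discount factor is (T−C)/(T−P) with T = 23, C = 14, P = 5.
δ* = (23−14)/(23−5) = 9/18 = 1/2.

1/2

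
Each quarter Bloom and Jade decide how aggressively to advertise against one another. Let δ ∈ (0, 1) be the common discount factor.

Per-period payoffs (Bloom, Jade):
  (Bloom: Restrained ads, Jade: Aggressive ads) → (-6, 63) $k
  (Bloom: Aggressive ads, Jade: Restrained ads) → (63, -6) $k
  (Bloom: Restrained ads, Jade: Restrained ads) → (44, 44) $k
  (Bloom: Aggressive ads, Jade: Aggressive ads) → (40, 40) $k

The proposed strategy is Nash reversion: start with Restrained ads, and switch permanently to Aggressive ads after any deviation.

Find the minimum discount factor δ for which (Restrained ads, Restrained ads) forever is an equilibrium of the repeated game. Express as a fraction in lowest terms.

Cooperation forever yields 44 each period: 44/(1−δ).
Deviating yields 63 once, then 40 forever: 63 + 40δ/(1−δ).
No profitable deviation requires 44/(1−δ) ≥ 63 + 40δ/(1−δ).
Multiplying by (1−δ): 44 ≥ 63(1−δ) + 40δ = 63 − 23δ.
So 23δ ≥ 19, i.e. δ ≥ 19/23.

19/23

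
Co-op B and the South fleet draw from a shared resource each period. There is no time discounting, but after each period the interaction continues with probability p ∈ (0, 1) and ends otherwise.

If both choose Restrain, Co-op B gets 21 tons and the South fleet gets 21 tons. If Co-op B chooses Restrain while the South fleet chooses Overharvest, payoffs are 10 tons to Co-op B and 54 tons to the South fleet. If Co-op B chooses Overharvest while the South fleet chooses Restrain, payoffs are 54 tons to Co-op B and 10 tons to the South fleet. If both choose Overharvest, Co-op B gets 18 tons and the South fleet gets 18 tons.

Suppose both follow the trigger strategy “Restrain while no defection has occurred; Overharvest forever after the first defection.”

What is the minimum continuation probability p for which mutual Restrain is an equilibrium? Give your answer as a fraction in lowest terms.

11/12

Expected cooperation value is 21 + p·21 + p²·21 + … = 21/(1−p); deviation gives 54 + p·18/(1−p).
21 ≥ 54(1−p) + 18p ⇒ 36p ≥ 33 ⇒ p ≥ 33/36 = 11/12.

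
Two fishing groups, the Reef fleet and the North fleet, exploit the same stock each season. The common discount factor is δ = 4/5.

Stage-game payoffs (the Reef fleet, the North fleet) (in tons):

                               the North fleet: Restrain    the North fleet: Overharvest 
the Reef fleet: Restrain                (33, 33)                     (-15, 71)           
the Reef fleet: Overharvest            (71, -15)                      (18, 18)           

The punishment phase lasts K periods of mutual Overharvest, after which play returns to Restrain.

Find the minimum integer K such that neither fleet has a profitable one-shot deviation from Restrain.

No profitable deviation requires (33−18)(δ+…+δ^K) ≥ 71−33, i.e. δ+…+δ^K ≥ 38/15 ≈ 2.5333.
With δ = 4/5, the partial sums are K=1: 0.8000, K=2: 1.4400, K=3: 1.9520, K=4: 2.3616, K=5: 2.6893.
K = 5 is the first length at which the sum reaches 2.5333.

5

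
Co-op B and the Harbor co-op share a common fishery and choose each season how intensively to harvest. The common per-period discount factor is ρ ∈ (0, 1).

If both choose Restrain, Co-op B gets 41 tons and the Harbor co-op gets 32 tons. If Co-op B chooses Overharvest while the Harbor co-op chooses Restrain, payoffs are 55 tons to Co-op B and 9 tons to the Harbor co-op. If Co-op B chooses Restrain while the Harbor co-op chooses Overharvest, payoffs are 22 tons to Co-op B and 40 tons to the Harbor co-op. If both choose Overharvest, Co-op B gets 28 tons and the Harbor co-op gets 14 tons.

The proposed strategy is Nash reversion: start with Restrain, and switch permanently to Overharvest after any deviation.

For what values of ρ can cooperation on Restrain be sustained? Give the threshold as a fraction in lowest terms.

For Co-op B: deviation gain 55−41 = 14, per-period punishment loss 41−28 = 13. IC gives ρ ≥ 14/27.
For the Harbor co-op: gain 8, loss 18 per period, so ρ ≥ 8/26 = 4/13.
The tighter constraint is Co-op B's, so cooperation needs ρ ≥ 14/27.

14/27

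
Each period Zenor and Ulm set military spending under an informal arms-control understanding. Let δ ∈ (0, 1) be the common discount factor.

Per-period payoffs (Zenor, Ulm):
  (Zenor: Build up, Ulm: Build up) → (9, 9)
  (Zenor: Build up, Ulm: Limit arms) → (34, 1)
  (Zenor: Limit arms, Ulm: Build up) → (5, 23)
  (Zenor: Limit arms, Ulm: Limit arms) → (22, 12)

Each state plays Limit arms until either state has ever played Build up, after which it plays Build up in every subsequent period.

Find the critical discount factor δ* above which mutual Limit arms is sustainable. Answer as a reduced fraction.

Zenor: cooperation gives 22 each period; deviation gives 34 once then 9 forever.
  22/(1−δ) ≥ 34 + 9δ/(1−δ) ⇒ δ ≥ 12/25.
Ulm: cooperation gives 12 each period; deviation gives 23 once then 9 forever.
  δ ≥ 11/14.
Both must hold, so the binding constraint is Ulm's: δ ≥ 11/14.

11/14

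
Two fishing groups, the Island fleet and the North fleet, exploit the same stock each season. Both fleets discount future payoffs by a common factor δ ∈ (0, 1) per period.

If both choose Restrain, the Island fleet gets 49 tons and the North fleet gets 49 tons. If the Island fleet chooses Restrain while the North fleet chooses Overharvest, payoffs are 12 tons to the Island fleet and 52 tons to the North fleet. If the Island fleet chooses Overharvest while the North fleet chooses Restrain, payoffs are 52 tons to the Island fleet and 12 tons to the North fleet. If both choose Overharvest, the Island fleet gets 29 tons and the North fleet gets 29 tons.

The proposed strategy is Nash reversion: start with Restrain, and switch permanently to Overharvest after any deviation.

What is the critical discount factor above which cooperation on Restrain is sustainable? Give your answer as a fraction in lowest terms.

3/23

Cooperation forever yields 49 each period: 49/(1−δ).
Deviating yields 52 once, then 29 forever: 52 + 29δ/(1−δ).
No profitable deviation requires 49/(1−δ) ≥ 52 + 29δ/(1−δ).
Multiplying by (1−δ): 49 ≥ 52(1−δ) + 29δ = 52 − 23δ.
So 23δ ≥ 3, i.e. δ ≥ 3/23.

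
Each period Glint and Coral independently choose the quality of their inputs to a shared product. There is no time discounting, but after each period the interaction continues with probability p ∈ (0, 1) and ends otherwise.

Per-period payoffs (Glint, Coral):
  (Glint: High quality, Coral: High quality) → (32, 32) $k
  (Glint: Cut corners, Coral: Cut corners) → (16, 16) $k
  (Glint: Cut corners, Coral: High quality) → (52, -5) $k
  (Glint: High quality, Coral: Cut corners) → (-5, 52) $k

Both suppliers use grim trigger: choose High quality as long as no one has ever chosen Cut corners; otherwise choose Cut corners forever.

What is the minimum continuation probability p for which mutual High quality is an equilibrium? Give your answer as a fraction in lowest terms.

5/9

Expected cooperation value is 32 + p·32 + p²·32 + … = 32/(1−p); deviation gives 52 + p·16/(1−p).
32 ≥ 52(1−p) + 16p ⇒ 36p ≥ 20 ⇒ p ≥ 20/36 = 5/9.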